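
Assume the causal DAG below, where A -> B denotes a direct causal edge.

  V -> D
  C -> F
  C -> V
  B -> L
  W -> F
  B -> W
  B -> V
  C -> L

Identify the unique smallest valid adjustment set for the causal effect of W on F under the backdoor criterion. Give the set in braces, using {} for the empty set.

Variables eligible for adjustment (non-descendants of W, excluding W and F): {B, C, D, L, V}.
Backdoor paths from W to F:
  P1: W <- B -> V <- C -> F
  P2: W <- B -> L <- C -> F
Each backdoor path contains an unconditioned collider, so every path is already blocked with the empty conditioning set:
  P1: blocked at collider V (neither it nor any descendant is in the conditioning set).
  P2: blocked at collider L (neither it nor any descendant is in the conditioning set).
The empty set is therefore the unique smallest valid set.

{}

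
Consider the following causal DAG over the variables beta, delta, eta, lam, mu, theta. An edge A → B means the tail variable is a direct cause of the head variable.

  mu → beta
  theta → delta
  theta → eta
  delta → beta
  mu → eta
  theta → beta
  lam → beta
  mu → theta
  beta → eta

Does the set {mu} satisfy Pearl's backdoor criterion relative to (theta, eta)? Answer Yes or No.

Backdoor paths from theta to eta (paths whose first edge points into theta):
  P1: theta <- mu -> beta -> eta
  P2: theta <- mu -> eta
Condition 1 (no descendant of theta in the set): holds — descendants of theta are {beta, delta, eta}; none are in {mu}.
Condition 2 (every backdoor path blocked by {mu}):
  P1: blocked at fork node mu ∈ conditioning set.
  P2: blocked at fork node mu ∈ conditioning set.
{mu} satisfies the backdoor criterion.

Yes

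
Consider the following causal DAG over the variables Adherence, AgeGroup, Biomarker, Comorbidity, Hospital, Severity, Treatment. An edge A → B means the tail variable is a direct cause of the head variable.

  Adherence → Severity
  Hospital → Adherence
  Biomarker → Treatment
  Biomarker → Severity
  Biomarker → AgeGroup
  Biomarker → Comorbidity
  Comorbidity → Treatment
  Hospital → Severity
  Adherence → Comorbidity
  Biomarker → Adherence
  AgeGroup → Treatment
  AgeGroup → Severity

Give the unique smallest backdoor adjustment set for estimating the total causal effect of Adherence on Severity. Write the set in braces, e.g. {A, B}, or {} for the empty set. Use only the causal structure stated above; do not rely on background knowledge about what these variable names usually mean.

Variables eligible for adjustment (non-descendants of Adherence, excluding Adherence and Severity): {AgeGroup, Biomarker, Hospital}.
Backdoor paths from Adherence to Severity:
  P1: Adherence <- Biomarker -> AgeGroup -> Severity
  P2: Adherence <- Biomarker -> Comorbidity -> Treatment <- AgeGroup -> Severity
  P3: Adherence <- Biomarker -> Severity
  P4: Adherence <- Biomarker -> Treatment <- AgeGroup -> Severity
  P5: Adherence <- Hospital -> Severity
The empty set is not sufficient: P1 (Adherence <- Biomarker -> AgeGroup -> Severity) has no collider blocking it and no conditioned non-collider, so it is open.
Try {Biomarker, Hospital}:
  P1: blocked at fork node Biomarker ∈ conditioning set.
  P2: blocked at fork node Biomarker ∈ conditioning set.
  P3: blocked at fork node Biomarker ∈ conditioning set.
  P4: blocked at fork node Biomarker ∈ conditioning set.
  P5: blocked at fork node Hospital ∈ conditioning set.
{Biomarker, Hospital} contains no descendant of Adherence and blocks every backdoor path.
Every element of {Biomarker, Hospital} is needed (dropping Biomarker leaves P1 open; dropping Hospital leaves P5 open), so no proper subset is valid.
Among all size-2 subsets of the eligible variables, only {Biomarker, Hospital} blocks every backdoor path, so it is the unique smallest valid adjustment set.

{Biomarker, Hospital}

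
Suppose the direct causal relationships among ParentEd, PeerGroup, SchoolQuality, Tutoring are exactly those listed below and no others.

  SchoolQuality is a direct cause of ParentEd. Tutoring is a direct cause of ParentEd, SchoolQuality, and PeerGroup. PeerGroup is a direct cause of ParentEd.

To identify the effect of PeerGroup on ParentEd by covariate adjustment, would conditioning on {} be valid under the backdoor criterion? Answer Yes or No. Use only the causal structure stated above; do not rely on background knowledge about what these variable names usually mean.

No

Backdoor paths from PeerGroup to ParentEd (paths whose first edge points into PeerGroup):
  P1: PeerGroup <- Tutoring -> SchoolQuality -> ParentEd
  P2: PeerGroup <- Tutoring -> ParentEd
Condition 1 (no descendant of PeerGroup in the set): holds — descendants of PeerGroup are {ParentEd}; none are in {}.
Condition 2 (every backdoor path blocked by {}):
  P1: open — no interior node is in the conditioning set.
  P2: open — no interior node is in the conditioning set.
{} does not satisfy the backdoor criterion.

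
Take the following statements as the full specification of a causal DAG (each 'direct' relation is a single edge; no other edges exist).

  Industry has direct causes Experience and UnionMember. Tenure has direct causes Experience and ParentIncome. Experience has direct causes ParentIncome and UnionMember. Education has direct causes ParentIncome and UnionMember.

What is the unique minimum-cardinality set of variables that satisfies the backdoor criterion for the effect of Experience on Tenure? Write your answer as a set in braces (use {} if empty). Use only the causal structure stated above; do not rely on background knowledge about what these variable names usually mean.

{ParentIncome}

Variables eligible for adjustment (non-descendants of Experience, excluding Experience and Tenure): {Education, ParentIncome, UnionMember}.
Backdoor paths from Experience to Tenure:
  P1: Experience <- UnionMember -> Education <- ParentIncome -> Tenure
  P2: Experience <- ParentIncome -> Tenure
The empty set is not sufficient: P2 (Experience <- ParentIncome -> Tenure) has no collider blocking it and no conditioned non-collider, so it is open.
Try {ParentIncome}:
  P1: blocked at collider Education (neither it nor any descendant is in the conditioning set).
  P2: blocked at fork node ParentIncome ∈ conditioning set.
{ParentIncome} contains no descendant of Experience and blocks every backdoor path.
No other singleton works — e.g. {UnionMember} leaves P2 open — so {ParentIncome} is the unique smallest valid adjustment set.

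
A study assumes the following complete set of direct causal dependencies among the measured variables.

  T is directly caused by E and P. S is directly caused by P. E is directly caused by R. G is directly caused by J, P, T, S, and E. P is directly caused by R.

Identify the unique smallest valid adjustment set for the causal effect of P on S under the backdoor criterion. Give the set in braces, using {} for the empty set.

{}

Variables eligible for adjustment (non-descendants of P, excluding P and S): {E, J, R}.
Backdoor paths from P to S:
  P1: P <- R -> E -> T -> G <- S
  P2: P <- R -> E -> G <- S
Each backdoor path contains an unconditioned collider, so every path is already blocked with the empty conditioning set:
  P1: blocked at collider G (neither it nor any descendant is in the conditioning set).
  P2: blocked at collider G (neither it nor any descendant is in the conditioning set).
The empty set is therefore the unique smallest valid set.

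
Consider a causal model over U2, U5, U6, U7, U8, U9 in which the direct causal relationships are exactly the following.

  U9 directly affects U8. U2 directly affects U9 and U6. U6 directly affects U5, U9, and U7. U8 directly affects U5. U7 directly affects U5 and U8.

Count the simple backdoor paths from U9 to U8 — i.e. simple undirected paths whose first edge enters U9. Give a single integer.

A backdoor path from U9 to U8 is any simple undirected path whose first edge points into U9 (i.e. leaves U9 via a parent).
Parents of U9: {U2, U6}.
Enumerating:
  P1: U9 <- U2 -> U6 -> U7 -> U8
  P2: U9 <- U2 -> U6 -> U7 -> U5 <- U8
  P3: U9 <- U2 -> U6 -> U5 <- U7 -> U8
  P4: U9 <- U2 -> U6 -> U5 <- U8
  P5: U9 <- U6 -> U7 -> U8
  P6: U9 <- U6 -> U7 -> U5 <- U8
  P7: U9 <- U6 -> U5 <- U7 -> U8
  P8: U9 <- U6 -> U5 <- U8
That exhausts the simple backdoor paths. Count: 8.

8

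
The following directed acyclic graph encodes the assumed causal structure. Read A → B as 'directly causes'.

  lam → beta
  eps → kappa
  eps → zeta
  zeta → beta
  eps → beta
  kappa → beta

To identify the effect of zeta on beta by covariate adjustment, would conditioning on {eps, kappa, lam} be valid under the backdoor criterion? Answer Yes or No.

Backdoor paths from zeta to beta (paths whose first edge points into zeta):
  P1: zeta <- eps -> kappa -> beta
  P2: zeta <- eps -> beta
Condition 1 (no descendant of zeta in the set): holds — descendants of zeta are {beta}; none are in {eps, kappa, lam}.
Condition 2 (every backdoor path blocked by {eps, kappa, lam}):
  P1: blocked at fork node eps ∈ conditioning set.
  P2: blocked at fork node eps ∈ conditioning set.
{eps, kappa, lam} satisfies the backdoor criterion.

Yes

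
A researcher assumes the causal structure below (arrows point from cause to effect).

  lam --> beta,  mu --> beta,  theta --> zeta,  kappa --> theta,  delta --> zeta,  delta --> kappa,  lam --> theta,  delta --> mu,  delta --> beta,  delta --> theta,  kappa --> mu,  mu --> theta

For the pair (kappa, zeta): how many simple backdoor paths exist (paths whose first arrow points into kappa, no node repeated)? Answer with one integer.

A backdoor path from kappa to zeta is any simple undirected path whose first edge points into kappa (i.e. leaves kappa via a parent).
Parents of kappa: {delta}.
Enumerating:
  P1: kappa <- delta -> mu -> theta -> zeta
  P2: kappa <- delta -> mu -> beta <- lam -> theta -> zeta
  P3: kappa <- delta -> theta -> zeta
  P4: kappa <- delta -> zeta
  P5: kappa <- delta -> beta <- lam -> theta -> zeta
  P6: kappa <- delta -> beta <- mu -> theta -> zeta
That exhausts the simple backdoor paths. Count: 6.

6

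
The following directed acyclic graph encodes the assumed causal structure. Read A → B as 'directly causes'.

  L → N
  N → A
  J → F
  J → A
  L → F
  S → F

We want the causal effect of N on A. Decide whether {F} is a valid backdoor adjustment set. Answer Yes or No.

No

Backdoor paths from N to A (paths whose first edge points into N):
  P1: N <- L -> F <- J -> A
Condition 1 (no descendant of N in the set): holds — descendants of N are {A}; none are in {F}.
Condition 2 (every backdoor path blocked by {F}):
  P1: open — collider(s) F are conditioned on (or have a conditioned descendant) and no non-collider on the path is in the set.
{F} does not satisfy the backdoor criterion.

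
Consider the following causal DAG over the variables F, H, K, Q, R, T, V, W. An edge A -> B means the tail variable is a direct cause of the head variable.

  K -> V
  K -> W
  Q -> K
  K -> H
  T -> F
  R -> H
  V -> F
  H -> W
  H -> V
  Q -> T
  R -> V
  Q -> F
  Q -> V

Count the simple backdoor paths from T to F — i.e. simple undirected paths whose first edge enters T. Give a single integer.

7

A backdoor path from T to F is any simple undirected path whose first edge points into T (i.e. leaves T via a parent).
Parents of T: {Q}.
Enumerating:
  P1: T <- Q -> K -> H <- R -> V -> F
  P2: T <- Q -> K -> H -> V -> F
  P3: T <- Q -> K -> V -> F
  P4: T <- Q -> K -> W <- H <- R -> V -> F
  P5: T <- Q -> K -> W <- H -> V -> F
  P6: T <- Q -> V -> F
  P7: T <- Q -> F
That exhausts the simple backdoor paths. Count: 7.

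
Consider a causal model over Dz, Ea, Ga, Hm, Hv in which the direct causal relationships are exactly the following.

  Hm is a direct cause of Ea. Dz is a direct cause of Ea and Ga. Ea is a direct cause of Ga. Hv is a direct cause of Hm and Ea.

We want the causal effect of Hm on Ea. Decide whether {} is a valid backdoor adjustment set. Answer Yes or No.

Backdoor paths from Hm to Ea (paths whose first edge points into Hm):
  P1: Hm <- Hv -> Ea
Condition 1 (no descendant of Hm in the set): holds — descendants of Hm are {Ea, Ga}; none are in {}.
Condition 2 (every backdoor path blocked by {}):
  P1: open — no interior node is in the conditioning set.
{} does not satisfy the backdoor criterion.

No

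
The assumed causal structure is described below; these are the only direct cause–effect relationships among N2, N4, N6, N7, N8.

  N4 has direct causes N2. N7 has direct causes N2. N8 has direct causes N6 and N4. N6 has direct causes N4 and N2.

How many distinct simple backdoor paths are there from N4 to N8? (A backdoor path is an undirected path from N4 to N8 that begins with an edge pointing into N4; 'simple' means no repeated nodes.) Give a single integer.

A backdoor path from N4 to N8 is any simple undirected path whose first edge points into N4 (i.e. leaves N4 via a parent).
Parents of N4: {N2}.
Enumerating:
  P1: N4 <- N2 -> N6 -> N8
That exhausts the simple backdoor paths. Count: 1.

1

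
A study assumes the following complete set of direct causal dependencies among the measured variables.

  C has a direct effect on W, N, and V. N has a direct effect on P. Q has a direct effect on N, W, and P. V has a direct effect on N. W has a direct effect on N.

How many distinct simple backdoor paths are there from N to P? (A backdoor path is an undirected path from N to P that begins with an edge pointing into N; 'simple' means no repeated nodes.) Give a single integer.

4

A backdoor path from N to P is any simple undirected path whose first edge points into N (i.e. leaves N via a parent).
Parents of N: {C, Q, V, W}.
Enumerating:
  P1: N <- Q -> P
  P2: N <- C -> W <- Q -> P
  P3: N <- V <- C -> W <- Q -> P
  P4: N <- W <- Q -> P
That exhausts the simple backdoor paths. Count: 4.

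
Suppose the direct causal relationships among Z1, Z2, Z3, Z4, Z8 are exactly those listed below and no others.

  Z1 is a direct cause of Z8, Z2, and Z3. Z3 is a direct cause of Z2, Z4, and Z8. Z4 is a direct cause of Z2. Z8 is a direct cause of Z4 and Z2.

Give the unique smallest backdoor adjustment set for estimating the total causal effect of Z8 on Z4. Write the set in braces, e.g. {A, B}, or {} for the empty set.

{Z3}

Variables eligible for adjustment (non-descendants of Z8, excluding Z8 and Z4): {Z1, Z3}.
Backdoor paths from Z8 to Z4:
  P1: Z8 <- Z1 -> Z3 -> Z4
  P2: Z8 <- Z1 -> Z3 -> Z2 <- Z4
  P3: Z8 <- Z1 -> Z2 <- Z3 -> Z4
  P4: Z8 <- Z1 -> Z2 <- Z4
  P5: Z8 <- Z3 <- Z1 -> Z2 <- Z4
  P6: Z8 <- Z3 -> Z4
  P7: Z8 <- Z3 -> Z2 <- Z4
The empty set is not sufficient: P1 (Z8 <- Z1 -> Z3 -> Z4) has no collider blocking it and no conditioned non-collider, so it is open.
Try {Z3}:
  P1: blocked at chain node Z3 ∈ conditioning set.
  P2: blocked at chain node Z3 ∈ conditioning set.
  P3: blocked at collider Z2 (neither it nor any descendant is in the conditioning set).
  P4: blocked at collider Z2 (neither it nor any descendant is in the conditioning set).
  P5: blocked at chain node Z3 ∈ conditioning set.
  P6: blocked at fork node Z3 ∈ conditioning set.
  P7: blocked at fork node Z3 ∈ conditioning set.
{Z3} contains no descendant of Z8 and blocks every backdoor path.
No other singleton works — e.g. {Z1} leaves P6 open — so {Z3} is the unique smallest valid adjustment set.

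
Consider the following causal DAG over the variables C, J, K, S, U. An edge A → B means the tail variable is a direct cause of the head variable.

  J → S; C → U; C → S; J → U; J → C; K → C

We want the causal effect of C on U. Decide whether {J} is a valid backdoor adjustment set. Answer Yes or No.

Yes

Backdoor paths from C to U (paths whose first edge points into C):
  P1: C <- J -> U
Condition 1 (no descendant of C in the set): holds — descendants of C are {S, U}; none are in {J}.
Condition 2 (every backdoor path blocked by {J}):
  P1: blocked at fork node J ∈ conditioning set.
{J} satisfies the backdoor criterion.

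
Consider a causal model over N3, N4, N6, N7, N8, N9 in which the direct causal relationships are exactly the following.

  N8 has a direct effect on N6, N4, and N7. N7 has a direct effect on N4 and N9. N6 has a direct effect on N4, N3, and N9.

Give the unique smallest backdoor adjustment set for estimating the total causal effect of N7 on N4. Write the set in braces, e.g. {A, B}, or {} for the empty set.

Variables eligible for adjustment (non-descendants of N7, excluding N7 and N4): {N3, N6, N8}.
Backdoor paths from N7 to N4:
  P1: N7 <- N8 -> N6 -> N4
  P2: N7 <- N8 -> N4
The empty set is not sufficient: P1 (N7 <- N8 -> N6 -> N4) has no collider blocking it and no conditioned non-collider, so it is open.
Try {N8}:
  P1: blocked at fork node N8 ∈ conditioning set.
  P2: blocked at fork node N8 ∈ conditioning set.
{N8} contains no descendant of N7 and blocks every backdoor path.
No other singleton works — e.g. {N6} leaves P2 open — so {N8} is the unique smallest valid adjustment set.

{N8}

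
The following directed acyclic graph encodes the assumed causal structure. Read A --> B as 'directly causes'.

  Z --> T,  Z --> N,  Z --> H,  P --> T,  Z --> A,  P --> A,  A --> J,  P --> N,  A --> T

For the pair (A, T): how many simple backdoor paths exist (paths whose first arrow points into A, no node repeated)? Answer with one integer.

A backdoor path from A to T is any simple undirected path whose first edge points into A (i.e. leaves A via a parent).
Parents of A: {P, Z}.
Enumerating:
  P1: A <- Z -> N <- P -> T
  P2: A <- Z -> T
  P3: A <- P -> N <- Z -> T
  P4: A <- P -> T
That exhausts the simple backdoor paths. Count: 4.

4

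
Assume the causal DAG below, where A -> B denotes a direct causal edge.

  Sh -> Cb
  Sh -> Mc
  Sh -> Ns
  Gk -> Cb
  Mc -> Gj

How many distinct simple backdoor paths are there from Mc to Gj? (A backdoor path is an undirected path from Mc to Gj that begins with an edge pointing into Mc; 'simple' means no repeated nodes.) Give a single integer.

A backdoor path from Mc to Gj is any simple undirected path whose first edge points into Mc (i.e. leaves Mc via a parent).
Parents of Mc: {Sh}.
No simple path from any parent of Mc reaches Gj without revisiting Mc, so there are no backdoor paths.

0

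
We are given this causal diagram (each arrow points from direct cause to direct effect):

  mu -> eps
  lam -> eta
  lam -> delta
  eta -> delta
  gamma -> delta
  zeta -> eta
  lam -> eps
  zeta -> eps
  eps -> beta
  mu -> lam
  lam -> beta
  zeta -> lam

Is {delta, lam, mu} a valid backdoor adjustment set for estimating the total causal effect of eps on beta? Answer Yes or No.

Backdoor paths from eps to beta (paths whose first edge points into eps):
  P1: eps <- mu -> lam -> beta
  P2: eps <- zeta -> lam -> beta
  P3: eps <- zeta -> eta <- lam -> beta
  P4: eps <- zeta -> eta -> delta <- lam -> beta
  P5: eps <- lam -> beta
Condition 1 (no descendant of eps in the set): holds — descendants of eps are {beta}; none are in {delta, lam, mu}.
Condition 2 (every backdoor path blocked by {delta, lam, mu}):
  P1: blocked at fork node mu ∈ conditioning set.
  P2: blocked at chain node lam ∈ conditioning set.
  P3: blocked at fork node lam ∈ conditioning set.
  P4: blocked at fork node lam ∈ conditioning set.
  P5: blocked at fork node lam ∈ conditioning set.
{delta, lam, mu} satisfies the backdoor criterion.

Yes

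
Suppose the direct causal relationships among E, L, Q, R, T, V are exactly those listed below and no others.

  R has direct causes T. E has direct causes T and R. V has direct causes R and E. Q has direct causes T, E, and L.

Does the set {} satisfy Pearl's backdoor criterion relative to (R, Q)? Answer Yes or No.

Backdoor paths from R to Q (paths whose first edge points into R):
  P1: R <- T -> E -> Q
  P2: R <- T -> Q
Condition 1 (no descendant of R in the set): holds — descendants of R are {E, Q, V}; none are in {}.
Condition 2 (every backdoor path blocked by {}):
  P1: open — no interior node is in the conditioning set.
  P2: open — no interior node is in the conditioning set.
{} does not satisfy the backdoor criterion.

No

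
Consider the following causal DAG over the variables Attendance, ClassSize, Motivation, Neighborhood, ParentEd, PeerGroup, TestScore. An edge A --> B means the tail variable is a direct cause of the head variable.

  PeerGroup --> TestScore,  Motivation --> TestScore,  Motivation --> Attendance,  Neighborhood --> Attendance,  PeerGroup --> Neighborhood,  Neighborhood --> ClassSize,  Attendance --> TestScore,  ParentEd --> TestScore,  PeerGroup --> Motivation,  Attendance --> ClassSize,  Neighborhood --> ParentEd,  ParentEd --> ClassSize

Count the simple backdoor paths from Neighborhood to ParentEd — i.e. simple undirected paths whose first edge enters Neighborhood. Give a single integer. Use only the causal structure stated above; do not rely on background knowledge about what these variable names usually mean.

7

A backdoor path from Neighborhood to ParentEd is any simple undirected path whose first edge points into Neighborhood (i.e. leaves Neighborhood via a parent).
Parents of Neighborhood: {PeerGroup}.
Enumerating:
  P1: Neighborhood <- PeerGroup -> Motivation -> Attendance -> ClassSize <- ParentEd
  P2: Neighborhood <- PeerGroup -> Motivation -> Attendance -> TestScore <- ParentEd
  P3: Neighborhood <- PeerGroup -> Motivation -> TestScore <- ParentEd
  P4: Neighborhood <- PeerGroup -> Motivation -> TestScore <- Attendance -> ClassSize <- ParentEd
  P5: Neighborhood <- PeerGroup -> TestScore <- ParentEd
  P6: Neighborhood <- PeerGroup -> TestScore <- Motivation -> Attendance -> ClassSize <- ParentEd
  P7: Neighborhood <- PeerGroup -> TestScore <- Attendance -> ClassSize <- ParentEd
That exhausts the simple backdoor paths. Count: 7.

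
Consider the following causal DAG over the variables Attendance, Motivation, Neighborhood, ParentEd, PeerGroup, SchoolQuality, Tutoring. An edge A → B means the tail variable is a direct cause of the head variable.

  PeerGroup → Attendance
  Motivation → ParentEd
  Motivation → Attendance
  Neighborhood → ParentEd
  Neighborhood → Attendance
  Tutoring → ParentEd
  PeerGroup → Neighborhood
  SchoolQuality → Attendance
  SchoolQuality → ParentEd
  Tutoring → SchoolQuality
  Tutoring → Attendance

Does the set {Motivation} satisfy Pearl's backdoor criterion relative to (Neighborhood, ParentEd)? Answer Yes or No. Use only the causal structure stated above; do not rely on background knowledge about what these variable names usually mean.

Yes

Backdoor paths from Neighborhood to ParentEd (paths whose first edge points into Neighborhood):
  P1: Neighborhood <- PeerGroup -> Attendance <- Tutoring -> SchoolQuality -> ParentEd
  P2: Neighborhood <- PeerGroup -> Attendance <- Tutoring -> ParentEd
  P3: Neighborhood <- PeerGroup -> Attendance <- Motivation -> ParentEd
  P4: Neighborhood <- PeerGroup -> Attendance <- SchoolQuality <- Tutoring -> ParentEd
  P5: Neighborhood <- PeerGroup -> Attendance <- SchoolQuality -> ParentEd
Condition 1 (no descendant of Neighborhood in the set): holds — descendants of Neighborhood are {Attendance, ParentEd}; none are in {Motivation}.
Condition 2 (every backdoor path blocked by {Motivation}):
  P1: blocked at collider Attendance (neither it nor any descendant is in the conditioning set).
  P2: blocked at collider Attendance (neither it nor any descendant is in the conditioning set).
  P3: blocked at collider Attendance (neither it nor any descendant is in the conditioning set).
  P4: blocked at collider Attendance (neither it nor any descendant is in the conditioning set).
  P5: blocked at collider Attendance (neither it nor any descendant is in the conditioning set).
{Motivation} satisfies the backdoor criterion.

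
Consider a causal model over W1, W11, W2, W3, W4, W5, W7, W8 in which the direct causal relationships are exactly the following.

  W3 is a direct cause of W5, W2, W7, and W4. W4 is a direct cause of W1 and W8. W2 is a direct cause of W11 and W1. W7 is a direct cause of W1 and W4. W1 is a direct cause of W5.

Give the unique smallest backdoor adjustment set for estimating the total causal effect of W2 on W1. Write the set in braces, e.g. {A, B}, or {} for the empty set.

Variables eligible for adjustment (non-descendants of W2, excluding W2 and W1): {W3, W4, W7, W8}.
Backdoor paths from W2 to W1:
  P1: W2 <- W3 -> W7 -> W4 -> W1
  P2: W2 <- W3 -> W7 -> W1
  P3: W2 <- W3 -> W4 <- W7 -> W1
  P4: W2 <- W3 -> W4 -> W1
  P5: W2 <- W3 -> W5 <- W1
The empty set is not sufficient: P1 (W2 <- W3 -> W7 -> W4 -> W1) has no collider blocking it and no conditioned non-collider, so it is open.
Try {W3}:
  P1: blocked at fork node W3 ∈ conditioning set.
  P2: blocked at fork node W3 ∈ conditioning set.
  P3: blocked at fork node W3 ∈ conditioning set.
  P4: blocked at fork node W3 ∈ conditioning set.
  P5: blocked at fork node W3 ∈ conditioning set.
{W3} contains no descendant of W2 and blocks every backdoor path.
No other singleton works — e.g. {W7} leaves P4 open — so {W3} is the unique smallest valid adjustment set.

{W3}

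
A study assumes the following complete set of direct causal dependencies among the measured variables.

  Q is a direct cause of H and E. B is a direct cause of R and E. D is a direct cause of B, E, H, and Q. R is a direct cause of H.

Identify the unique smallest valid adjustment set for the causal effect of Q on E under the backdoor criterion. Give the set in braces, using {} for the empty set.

Variables eligible for adjustment (non-descendants of Q, excluding Q and E): {B, D, R}.
Backdoor paths from Q to E:
  P1: Q <- D -> B -> E
  P2: Q <- D -> E
  P3: Q <- D -> H <- R <- B -> E
The empty set is not sufficient: P1 (Q <- D -> B -> E) has no collider blocking it and no conditioned non-collider, so it is open.
Try {D}:
  P1: blocked at fork node D ∈ conditioning set.
  P2: blocked at fork node D ∈ conditioning set.
  P3: blocked at fork node D ∈ conditioning set.
{D} contains no descendant of Q and blocks every backdoor path.
No other singleton works — e.g. {B} leaves P2 open — so {D} is the unique smallest valid adjustment set.

{D}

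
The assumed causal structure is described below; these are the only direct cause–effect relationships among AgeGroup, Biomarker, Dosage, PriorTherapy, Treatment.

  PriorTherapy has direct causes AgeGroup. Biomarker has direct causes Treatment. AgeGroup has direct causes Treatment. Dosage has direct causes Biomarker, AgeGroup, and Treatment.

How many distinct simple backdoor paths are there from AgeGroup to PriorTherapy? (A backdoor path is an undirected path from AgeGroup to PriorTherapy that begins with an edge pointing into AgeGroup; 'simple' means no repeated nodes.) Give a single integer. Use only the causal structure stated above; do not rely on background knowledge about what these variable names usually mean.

A backdoor path from AgeGroup to PriorTherapy is any simple undirected path whose first edge points into AgeGroup (i.e. leaves AgeGroup via a parent).
Parents of AgeGroup: {Treatment}.
No simple path from any parent of AgeGroup reaches PriorTherapy without revisiting AgeGroup, so there are no backdoor paths.

0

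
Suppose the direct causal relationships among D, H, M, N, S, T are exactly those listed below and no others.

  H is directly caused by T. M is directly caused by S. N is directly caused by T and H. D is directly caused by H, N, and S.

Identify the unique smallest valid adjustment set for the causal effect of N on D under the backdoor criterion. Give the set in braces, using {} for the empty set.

Variables eligible for adjustment (non-descendants of N, excluding N and D): {H, M, S, T}.
Backdoor paths from N to D:
  P1: N <- T -> H -> D
  P2: N <- H -> D
The empty set is not sufficient: P1 (N <- T -> H -> D) has no collider blocking it and no conditioned non-collider, so it is open.
Try {H}:
  P1: blocked at chain node H ∈ conditioning set.
  P2: blocked at fork node H ∈ conditioning set.
{H} contains no descendant of N and blocks every backdoor path.
No other singleton works — e.g. {T} leaves P2 open — so {H} is the unique smallest valid adjustment set.

{H}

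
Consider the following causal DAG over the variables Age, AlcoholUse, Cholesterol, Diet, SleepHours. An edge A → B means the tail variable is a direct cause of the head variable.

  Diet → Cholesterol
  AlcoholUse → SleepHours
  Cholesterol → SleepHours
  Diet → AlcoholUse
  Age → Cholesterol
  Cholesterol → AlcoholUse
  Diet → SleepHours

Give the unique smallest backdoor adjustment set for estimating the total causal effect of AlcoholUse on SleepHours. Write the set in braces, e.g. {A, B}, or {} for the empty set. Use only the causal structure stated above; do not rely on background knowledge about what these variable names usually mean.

Variables eligible for adjustment (non-descendants of AlcoholUse, excluding AlcoholUse and SleepHours): {Age, Cholesterol, Diet}.
Backdoor paths from AlcoholUse to SleepHours:
  P1: AlcoholUse <- Diet -> Cholesterol -> SleepHours
  P2: AlcoholUse <- Diet -> SleepHours
  P3: AlcoholUse <- Cholesterol <- Diet -> SleepHours
  P4: AlcoholUse <- Cholesterol -> SleepHours
The empty set is not sufficient: P1 (AlcoholUse <- Diet -> Cholesterol -> SleepHours) has no collider blocking it and no conditioned non-collider, so it is open.
Try {Cholesterol, Diet}:
  P1: blocked at fork node Diet ∈ conditioning set.
  P2: blocked at fork node Diet ∈ conditioning set.
  P3: blocked at chain node Cholesterol ∈ conditioning set.
  P4: blocked at fork node Cholesterol ∈ conditioning set.
{Cholesterol, Diet} contains no descendant of AlcoholUse and blocks every backdoor path.
Every element of {Cholesterol, Diet} is needed (dropping Cholesterol leaves P4 open; dropping Diet leaves P2 open), so no proper subset is valid.
Among all size-2 subsets of the eligible variables, only {Cholesterol, Diet} blocks every backdoor path, so it is the unique smallest valid adjustment set.

{Cholesterol, Diet}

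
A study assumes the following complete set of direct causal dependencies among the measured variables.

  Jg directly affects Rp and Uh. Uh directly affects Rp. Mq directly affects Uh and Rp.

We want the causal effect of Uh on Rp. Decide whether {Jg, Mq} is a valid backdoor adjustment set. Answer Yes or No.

Yes

Backdoor paths from Uh to Rp (paths whose first edge points into Uh):
  P1: Uh <- Mq -> Rp
  P2: Uh <- Jg -> Rp
Condition 1 (no descendant of Uh in the set): holds — descendants of Uh are {Rp}; none are in {Jg, Mq}.
Condition 2 (every backdoor path blocked by {Jg, Mq}):
  P1: blocked at fork node Mq ∈ conditioning set.
  P2: blocked at fork node Jg ∈ conditioning set.
{Jg, Mq} satisfies the backdoor criterion.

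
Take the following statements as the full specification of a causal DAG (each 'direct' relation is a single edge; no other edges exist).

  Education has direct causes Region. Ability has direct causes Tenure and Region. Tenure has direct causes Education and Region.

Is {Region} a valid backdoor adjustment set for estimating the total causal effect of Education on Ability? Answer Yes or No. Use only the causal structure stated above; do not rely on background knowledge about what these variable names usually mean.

Backdoor paths from Education to Ability (paths whose first edge points into Education):
  P1: Education <- Region -> Tenure -> Ability
  P2: Education <- Region -> Ability
Condition 1 (no descendant of Education in the set): holds — descendants of Education are {Ability, Tenure}; none are in {Region}.
Condition 2 (every backdoor path blocked by {Region}):
  P1: blocked at fork node Region ∈ conditioning set.
  P2: blocked at fork node Region ∈ conditioning set.
{Region} satisfies the backdoor criterion.

Yes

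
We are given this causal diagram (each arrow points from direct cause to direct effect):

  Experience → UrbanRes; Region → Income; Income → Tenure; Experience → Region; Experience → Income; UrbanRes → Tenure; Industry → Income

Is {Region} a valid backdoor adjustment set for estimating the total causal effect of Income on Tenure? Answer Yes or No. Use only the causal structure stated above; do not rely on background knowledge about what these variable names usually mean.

Backdoor paths from Income to Tenure (paths whose first edge points into Income):
  P1: Income <- Experience -> UrbanRes -> Tenure
  P2: Income <- Region <- Experience -> UrbanRes -> Tenure
Condition 1 (no descendant of Income in the set): holds — descendants of Income are {Tenure}; none are in {Region}.
Condition 2 (every backdoor path blocked by {Region}):
  P1: open — no interior node is in the conditioning set.
  P2: blocked at chain node Region ∈ conditioning set.
{Region} does not satisfy the backdoor criterion.

No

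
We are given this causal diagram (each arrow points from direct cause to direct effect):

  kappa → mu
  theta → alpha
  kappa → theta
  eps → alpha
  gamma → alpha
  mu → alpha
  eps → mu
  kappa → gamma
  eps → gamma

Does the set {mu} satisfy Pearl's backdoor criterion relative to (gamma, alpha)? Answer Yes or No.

Backdoor paths from gamma to alpha (paths whose first edge points into gamma):
  P1: gamma <- kappa -> theta -> alpha
  P2: gamma <- kappa -> mu <- eps -> alpha
  P3: gamma <- kappa -> mu -> alpha
  P4: gamma <- eps -> mu <- kappa -> theta -> alpha
  P5: gamma <- eps -> mu -> alpha
  P6: gamma <- eps -> alpha
Condition 1 (no descendant of gamma in the set): holds — descendants of gamma are {alpha}; none are in {mu}.
Condition 2 (every backdoor path blocked by {mu}):
  P1: open — no interior node is in the conditioning set.
  P2: open — collider(s) mu are conditioned on (or have a conditioned descendant) and no non-collider on the path is in the set.
  P3: blocked at chain node mu ∈ conditioning set.
  P4: open — collider(s) mu are conditioned on (or have a conditioned descendant) and no non-collider on the path is in the set.
  P5: blocked at chain node mu ∈ conditioning set.
  P6: open — no interior node is in the conditioning set.
{mu} does not satisfy the backdoor criterion.

No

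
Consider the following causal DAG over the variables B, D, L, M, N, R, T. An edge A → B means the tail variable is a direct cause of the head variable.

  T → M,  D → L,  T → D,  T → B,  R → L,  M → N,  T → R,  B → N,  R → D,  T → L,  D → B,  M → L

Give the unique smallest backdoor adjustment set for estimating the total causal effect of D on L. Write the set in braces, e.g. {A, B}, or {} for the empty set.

Variables eligible for adjustment (non-descendants of D, excluding D and L): {M, R, T}.
Backdoor paths from D to L:
  P1: D <- T -> M -> L
  P2: D <- T -> R -> L
  P3: D <- T -> B -> N <- M -> L
  P4: D <- T -> L
  P5: D <- R <- T -> M -> L
  P6: D <- R <- T -> B -> N <- M -> L
  P7: D <- R <- T -> L
  P8: D <- R -> L
The empty set is not sufficient: P1 (D <- T -> M -> L) has no collider blocking it and no conditioned non-collider, so it is open.
Try {R, T}:
  P1: blocked at fork node T ∈ conditioning set.
  P2: blocked at fork node T ∈ conditioning set.
  P3: blocked at fork node T ∈ conditioning set.
  P4: blocked at fork node T ∈ conditioning set.
  P5: blocked at chain node R ∈ conditioning set.
  P6: blocked at chain node R ∈ conditioning set.
  P7: blocked at chain node R ∈ conditioning set.
  P8: blocked at fork node R ∈ conditioning set.
{R, T} contains no descendant of D and blocks every backdoor path.
Every element of {R, T} is needed (dropping R leaves P8 open; dropping T leaves P1 open), so no proper subset is valid.
Among all size-2 subsets of the eligible variables, only {R, T} blocks every backdoor path, so it is the unique smallest valid adjustment set.

{R, T}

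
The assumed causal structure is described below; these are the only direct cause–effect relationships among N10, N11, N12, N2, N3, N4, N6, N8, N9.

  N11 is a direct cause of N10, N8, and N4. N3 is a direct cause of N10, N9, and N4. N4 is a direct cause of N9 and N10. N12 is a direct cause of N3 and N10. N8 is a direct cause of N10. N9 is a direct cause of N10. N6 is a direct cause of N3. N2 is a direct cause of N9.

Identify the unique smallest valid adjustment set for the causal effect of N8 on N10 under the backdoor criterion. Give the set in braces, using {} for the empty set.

{N11}

Variables eligible for adjustment (non-descendants of N8, excluding N8 and N10): {N11, N12, N2, N3, N4, N6, N9}.
Backdoor paths from N8 to N10:
  P1: N8 <- N11 -> N4 <- N3 <- N12 -> N10
  P2: N8 <- N11 -> N4 <- N3 -> N9 -> N10
  P3: N8 <- N11 -> N4 <- N3 -> N10
  P4: N8 <- N11 -> N4 -> N9 <- N3 <- N12 -> N10
  P5: N8 <- N11 -> N4 -> N9 <- N3 -> N10
  P6: N8 <- N11 -> N4 -> N9 -> N10
  P7: N8 <- N11 -> N4 -> N10
  P8: N8 <- N11 -> N10
The empty set is not sufficient: P6 (N8 <- N11 -> N4 -> N9 -> N10) has no collider blocking it and no conditioned non-collider, so it is open.
Try {N11}:
  P1: blocked at fork node N11 ∈ conditioning set.
  P2: blocked at fork node N11 ∈ conditioning set.
  P3: blocked at fork node N11 ∈ conditioning set.
  P4: blocked at fork node N11 ∈ conditioning set.
  P5: blocked at fork node N11 ∈ conditioning set.
  P6: blocked at fork node N11 ∈ conditioning set.
  P7: blocked at fork node N11 ∈ conditioning set.
  P8: blocked at fork node N11 ∈ conditioning set.
{N11} contains no descendant of N8 and blocks every backdoor path.
No other singleton works — e.g. {N12} leaves P6 open — so {N11} is the unique smallest valid adjustment set.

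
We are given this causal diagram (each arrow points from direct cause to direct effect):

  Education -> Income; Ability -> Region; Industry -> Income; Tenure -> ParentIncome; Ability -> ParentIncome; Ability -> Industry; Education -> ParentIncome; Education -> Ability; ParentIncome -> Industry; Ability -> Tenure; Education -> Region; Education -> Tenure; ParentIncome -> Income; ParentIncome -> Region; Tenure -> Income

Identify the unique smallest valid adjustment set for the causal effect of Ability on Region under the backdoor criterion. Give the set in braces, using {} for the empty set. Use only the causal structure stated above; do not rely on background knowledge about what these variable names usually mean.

{Education}

Variables eligible for adjustment (non-descendants of Ability, excluding Ability and Region): {Education}.
Backdoor paths from Ability to Region:
  P1: Ability <- Education -> Tenure -> ParentIncome -> Region
  P2: Ability <- Education -> Tenure -> Income <- ParentIncome -> Region
  P3: Ability <- Education -> Tenure -> Income <- Industry <- ParentIncome -> Region
  P4: Ability <- Education -> ParentIncome -> Region
  P5: Ability <- Education -> Income <- Tenure -> ParentIncome -> Region
  P6: Ability <- Education -> Income <- ParentIncome -> Region
  P7: Ability <- Education -> Income <- Industry <- ParentIncome -> Region
  P8: Ability <- Education -> Region
The empty set is not sufficient: P1 (Ability <- Education -> Tenure -> ParentIncome -> Region) has no collider blocking it and no conditioned non-collider, so it is open.
Try {Education}:
  P1: blocked at fork node Education ∈ conditioning set.
  P2: blocked at fork node Education ∈ conditioning set.
  P3: blocked at fork node Education ∈ conditioning set.
  P4: blocked at fork node Education ∈ conditioning set.
  P5: blocked at fork node Education ∈ conditioning set.
  P6: blocked at fork node Education ∈ conditioning set.
  P7: blocked at fork node Education ∈ conditioning set.
  P8: blocked at fork node Education ∈ conditioning set.
{Education} contains no descendant of Ability and blocks every backdoor path.
{Education} is the unique smallest valid adjustment set.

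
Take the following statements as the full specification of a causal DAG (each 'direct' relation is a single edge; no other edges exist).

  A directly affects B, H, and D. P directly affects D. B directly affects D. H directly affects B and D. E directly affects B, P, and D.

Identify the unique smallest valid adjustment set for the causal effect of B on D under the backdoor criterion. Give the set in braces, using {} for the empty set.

Variables eligible for adjustment (non-descendants of B, excluding B and D): {A, E, H, P}.
Backdoor paths from B to D:
  P1: B <- E -> P -> D
  P2: B <- E -> D
  P3: B <- A -> H -> D
  P4: B <- A -> D
  P5: B <- H <- A -> D
  P6: B <- H -> D
The empty set is not sufficient: P1 (B <- E -> P -> D) has no collider blocking it and no conditioned non-collider, so it is open.
Try {A, E, H}:
  P1: blocked at fork node E ∈ conditioning set.
  P2: blocked at fork node E ∈ conditioning set.
  P3: blocked at fork node A ∈ conditioning set.
  P4: blocked at fork node A ∈ conditioning set.
  P5: blocked at chain node H ∈ conditioning set.
  P6: blocked at fork node H ∈ conditioning set.
{A, E, H} contains no descendant of B and blocks every backdoor path.
Every element of {A, E, H} is needed (dropping A leaves P4 open; dropping E leaves P1 open; dropping H leaves P6 open), so no proper subset is valid.
Among all size-3 subsets of the eligible variables, only {A, E, H} blocks every backdoor path, so it is the unique smallest valid adjustment set.

{A, E, H}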